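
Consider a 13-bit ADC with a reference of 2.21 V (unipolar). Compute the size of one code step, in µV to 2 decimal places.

Full-scale span = 2.21 V.
LSB = 2.21 / 2^13 = 2.21 / 8192 = 0.000269775 V = 269.78 µV.

269.78 µV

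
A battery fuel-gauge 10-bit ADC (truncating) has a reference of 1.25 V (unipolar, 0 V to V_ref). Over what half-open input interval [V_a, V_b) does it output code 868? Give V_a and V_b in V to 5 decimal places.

[1.05957 V, 1.06079 V)

LSB = 1.25/2^10 = 1.221 mV.
V_a = V_low + 868·LSB = 1.05957 V; V_b = V_low + 869·LSB = 1.06079 V.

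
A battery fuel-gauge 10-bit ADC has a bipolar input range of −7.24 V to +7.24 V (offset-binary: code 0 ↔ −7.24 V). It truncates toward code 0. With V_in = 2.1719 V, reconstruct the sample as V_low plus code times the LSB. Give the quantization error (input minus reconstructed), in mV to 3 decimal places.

Step size: 14.48 V ÷ 2^10 = 14.141 mV.
(2.1719 − (−7.24))/0.0141406 = 665.5929; ⌊·⌋ gives code 665.
Code 665 maps back to (−7.24) + 665×0.0141406 V = 2.1635156 V.
V_in − V_rec = 0.00838437 V = 8.384 mV.

8.384 mV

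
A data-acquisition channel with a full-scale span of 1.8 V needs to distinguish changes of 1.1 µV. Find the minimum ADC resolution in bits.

21 bits

Number of steps required ≥ 1.8 V / 1.1 µV = 1636363.64.
Need 2^N ≥ 1636363.64; 2^20 = 1048576, 2^21 = 2097152.
Minimum N = 21.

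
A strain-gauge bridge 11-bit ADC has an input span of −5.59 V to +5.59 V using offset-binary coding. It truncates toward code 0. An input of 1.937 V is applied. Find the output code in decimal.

With 2048 levels over 11.18 V, one step is 5.459 mV.
(V_in − V_low)/LSB = (1.937 − (−5.59)) / 0.00545898 = 1378.828.
⌊·⌋(1378.828) = 1378.

code 1378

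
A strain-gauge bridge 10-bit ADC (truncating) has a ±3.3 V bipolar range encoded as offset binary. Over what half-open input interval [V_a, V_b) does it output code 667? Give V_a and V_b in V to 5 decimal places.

LSB = 6.6/2^10 = 6.445 mV.
V_a = V_low + 667·LSB = 0.999023 V; V_b = V_low + 668·LSB = 1.00547 V.

[0.99902 V, 1.00547 V)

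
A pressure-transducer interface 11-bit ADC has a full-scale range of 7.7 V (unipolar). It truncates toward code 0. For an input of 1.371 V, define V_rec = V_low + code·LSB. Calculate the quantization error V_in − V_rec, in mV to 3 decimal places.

2.445 mV

LSB = 7.7/2^11 = 3.760 mV.
(1.371 − 0)/0.00375977 = 364.6504; ⌊·⌋ gives code 364.
V_rec = 0 + 364·0.00375977 = 1.3685547 V.
Difference: 0.00244531 V → 2.445 mV.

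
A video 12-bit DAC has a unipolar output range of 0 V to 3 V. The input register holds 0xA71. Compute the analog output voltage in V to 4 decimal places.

LSB = 3 V / 2^12 = 0.732 mV.
Code 0xA71 = 2673 decimal.
V_out = 0 + 2673 × 0.000732422 V = 1.95776 V.

1.9578 V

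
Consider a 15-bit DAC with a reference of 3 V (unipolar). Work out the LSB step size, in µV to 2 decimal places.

Full-scale span = 3 V.
LSB = 3 / 2^15 = 3 / 32768 = 9.15527e-05 V = 91.55 µV.

91.55 µV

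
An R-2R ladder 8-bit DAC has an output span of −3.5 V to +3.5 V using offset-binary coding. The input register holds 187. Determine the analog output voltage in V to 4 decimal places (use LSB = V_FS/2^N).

LSB = 7 V / 2^8 = 27.344 mV.
V_out = (−3.5) + 187 × 0.0273438 V = 1.61328 V.

1.6133 V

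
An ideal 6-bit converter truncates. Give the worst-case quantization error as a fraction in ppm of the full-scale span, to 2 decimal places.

Truncating → worst-case error = 1 LSB = V_FS/2^6, so 1e+06/64 = 15625 ppm of full scale.

15625.00 ppm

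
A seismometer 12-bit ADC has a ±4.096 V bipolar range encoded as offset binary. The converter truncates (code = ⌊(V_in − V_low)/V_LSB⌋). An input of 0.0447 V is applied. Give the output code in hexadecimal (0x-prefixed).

code 0x816 (decimal 2070)

LSB = 8.192 V / 4096 = 2.000 mV.
Input sits at 2070.350 steps above V_low.
⌊·⌋(2070.350) = 2070.
In hexadecimal (0x-prefixed): 0x816.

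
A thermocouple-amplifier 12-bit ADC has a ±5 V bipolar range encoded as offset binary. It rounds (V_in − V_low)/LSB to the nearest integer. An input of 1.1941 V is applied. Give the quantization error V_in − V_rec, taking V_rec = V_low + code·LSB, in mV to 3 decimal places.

LSB = 10/2^12 = 2.441 mV.
(V_in − V_low)/LSB = (1.1941 − (−5))/0.00244141 = 2537.1034 → code 2537 (round).
Code 2537 maps back to (−5) + 2537×0.00244141 V = 1.1938477 V.
V_in − V_rec = 0.000252344 V = 0.252 mV.

0.252 mV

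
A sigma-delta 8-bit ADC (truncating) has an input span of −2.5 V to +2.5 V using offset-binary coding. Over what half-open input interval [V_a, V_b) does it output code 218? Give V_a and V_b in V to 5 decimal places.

[1.75781 V, 1.77734 V)

LSB = 5/2^8 = 19.531 mV.
V_a = V_low + 218·LSB = 1.75781 V; V_b = V_low + 219·LSB = 1.77734 V.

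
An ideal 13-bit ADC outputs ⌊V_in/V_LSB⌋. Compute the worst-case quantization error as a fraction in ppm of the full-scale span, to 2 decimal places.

122.07 ppm

Truncating → worst-case error = 1 LSB = V_FS/2^13, so 1e+06/8192 = 122.07 ppm of full scale.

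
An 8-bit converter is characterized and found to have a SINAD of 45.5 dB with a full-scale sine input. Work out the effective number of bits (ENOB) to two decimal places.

ENOB = (SINAD − 1.76) / 6.02 = (45.5 − 1.76)/6.02 = 7.266.

7.27 bits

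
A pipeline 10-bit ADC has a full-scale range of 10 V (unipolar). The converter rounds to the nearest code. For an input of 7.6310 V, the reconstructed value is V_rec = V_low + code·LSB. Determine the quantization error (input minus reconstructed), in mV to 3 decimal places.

Step size: 10 V ÷ 2^10 = 9.766 mV.
(7.6310 − 0)/0.00976562 = 781.4144; round gives code 781.
Code 781 maps back to 0 + 781×0.00976562 V = 7.6269531 V.
Difference: 0.00404688 V → 4.047 mV.

4.047 mV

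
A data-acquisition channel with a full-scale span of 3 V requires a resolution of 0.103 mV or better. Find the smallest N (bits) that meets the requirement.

15 bits

Number of steps required ≥ 3 V / 0.103 mV = 29126.21.
Need 2^N ≥ 29126.21; 2^14 = 16384, 2^15 = 32768.
Minimum N = 15.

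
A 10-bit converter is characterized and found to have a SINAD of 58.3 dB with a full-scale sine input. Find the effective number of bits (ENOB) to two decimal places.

9.39 bits

ENOB = (SINAD − 1.76) / 6.02 = (58.3 − 1.76)/6.02 = 9.392.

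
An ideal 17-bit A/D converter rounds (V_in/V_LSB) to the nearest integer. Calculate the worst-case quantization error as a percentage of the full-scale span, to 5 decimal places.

Rounding → worst-case error = ½ LSB = V_FS/2^18, so 100/262144 = 0.00038147 % of full scale.

0.00038 %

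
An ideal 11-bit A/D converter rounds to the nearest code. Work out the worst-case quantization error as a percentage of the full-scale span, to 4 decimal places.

0.0244 %

Rounding → worst-case error = ½ LSB = V_FS/2^12, so 100/4096 = 0.0244141 % of full scale.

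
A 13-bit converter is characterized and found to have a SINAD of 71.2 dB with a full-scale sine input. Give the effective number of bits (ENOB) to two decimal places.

ENOB = (SINAD − 1.76) / 6.02 = (71.2 − 1.76)/6.02 = 11.535.

11.53 bits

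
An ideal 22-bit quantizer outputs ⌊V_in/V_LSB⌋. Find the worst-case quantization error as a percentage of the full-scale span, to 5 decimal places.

0.00002 %

Truncating → worst-case error = 1 LSB = V_FS/2^22, so 100/4194304 = 2.38419e-05 % of full scale.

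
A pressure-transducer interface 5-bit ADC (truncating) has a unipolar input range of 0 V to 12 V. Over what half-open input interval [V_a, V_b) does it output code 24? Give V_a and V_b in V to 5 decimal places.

LSB = 12/2^5 = 375.000 mV.
V_a = V_low + 24·LSB = 9 V; V_b = V_low + 25·LSB = 9.375 V.

[9.00000 V, 9.37500 V)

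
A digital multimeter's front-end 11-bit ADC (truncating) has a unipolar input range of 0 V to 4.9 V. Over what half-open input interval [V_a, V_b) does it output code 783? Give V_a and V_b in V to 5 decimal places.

LSB = 4.9/2^11 = 2.393 mV.
V_a = V_low + 783·LSB = 1.87339 V; V_b = V_low + 784·LSB = 1.87578 V.

[1.87339 V, 1.87578 V)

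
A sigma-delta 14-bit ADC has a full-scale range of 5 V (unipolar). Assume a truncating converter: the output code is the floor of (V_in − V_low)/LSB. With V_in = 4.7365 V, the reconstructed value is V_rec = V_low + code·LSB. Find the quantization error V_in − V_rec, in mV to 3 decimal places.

0.172 mV

One LSB is 5 V / 16384 = 305.18 µV.
(V_in − V_low)/LSB = (4.7365 − 0)/0.000305176 = 15520.5632 → code 15520 (floor).
Reconstructed: 4.7363281 V.
Difference: 0.000171875 V → 0.172 mV.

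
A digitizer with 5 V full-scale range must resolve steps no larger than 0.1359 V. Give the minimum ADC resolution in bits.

6 bits

Number of steps required ≥ 5 V / 0.1359 V = 36.79.
Need 2^N ≥ 36.79; 2^5 = 32, 2^6 = 64.
Minimum N = 6.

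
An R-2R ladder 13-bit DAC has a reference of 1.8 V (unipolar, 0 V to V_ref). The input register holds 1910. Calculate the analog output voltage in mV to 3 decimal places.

LSB = 1.8 V / 2^13 = 219.73 µV.
V_out = 0 + 1910 × 0.000219727 V = 0.419678 V.
= 419.678 mV.

419.678 mV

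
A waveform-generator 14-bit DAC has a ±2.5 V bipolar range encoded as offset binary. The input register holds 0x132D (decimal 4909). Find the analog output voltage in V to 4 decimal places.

LSB = 5 V / 2^14 = 305.18 µV.
Code 0x132D = 4909 decimal.
V_out = (−2.5) + 4909 × 0.000305176 V = -1.00189 V.

-1.0019 V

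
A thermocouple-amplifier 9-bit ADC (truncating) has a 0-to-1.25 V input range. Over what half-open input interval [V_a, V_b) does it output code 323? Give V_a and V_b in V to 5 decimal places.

LSB = 1.25/2^9 = 2.441 mV.
V_a = V_low + 323·LSB = 0.788574 V; V_b = V_low + 324·LSB = 0.791016 V.

[0.78857 V, 0.79102 V)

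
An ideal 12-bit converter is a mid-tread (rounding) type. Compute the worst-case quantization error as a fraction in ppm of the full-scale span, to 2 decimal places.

Rounding → worst-case error = ½ LSB = V_FS/2^13, so 1e+06/8192 = 122.07 ppm of full scale.

122.07 ppm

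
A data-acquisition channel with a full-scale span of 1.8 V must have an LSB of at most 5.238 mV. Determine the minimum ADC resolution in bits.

9 bits

Number of steps required ≥ 1.8 V / 5.238 mV = 343.64.
Need 2^N ≥ 343.64; 2^8 = 256, 2^9 = 512.
Minimum N = 9.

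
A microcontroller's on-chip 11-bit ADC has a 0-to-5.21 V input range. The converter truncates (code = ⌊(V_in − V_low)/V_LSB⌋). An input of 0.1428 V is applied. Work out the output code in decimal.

code 56

Full-scale span = 5.21 V; LSB = 5.21/2^11 = 2.544 mV.
(V_in − V_low)/LSB = (0.1428 − 0) / 0.00254395 = 56.133.
So the output code is 56.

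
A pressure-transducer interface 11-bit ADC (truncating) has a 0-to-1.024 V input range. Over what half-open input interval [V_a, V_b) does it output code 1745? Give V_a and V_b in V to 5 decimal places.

[0.87250 V, 0.87300 V)

LSB = 1.024/2^11 = 0.500 mV.
V_a = V_low + 1745·LSB = 0.8725 V; V_b = V_low + 1746·LSB = 0.873 V.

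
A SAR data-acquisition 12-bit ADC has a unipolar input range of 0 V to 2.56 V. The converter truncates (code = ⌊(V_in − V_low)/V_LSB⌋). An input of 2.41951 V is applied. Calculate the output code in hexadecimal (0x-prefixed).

code 0xF1F (decimal 3871)

LSB = 2.56 V / 4096 = 0.625 mV.
(V_in − V_low)/LSB = (2.41951 − 0) / 0.000625 = 3871.216.
So the output code is 3871.
In hexadecimal (0x-prefixed): 0xF1F.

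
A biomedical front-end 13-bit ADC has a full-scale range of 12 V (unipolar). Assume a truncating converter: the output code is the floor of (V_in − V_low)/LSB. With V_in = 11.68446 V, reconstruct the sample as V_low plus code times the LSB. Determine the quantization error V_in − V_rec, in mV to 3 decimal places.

0.866 mV

One LSB is 12 V / 8192 = 1.465 mV.
Scaled input = 7976.5914 LSBs, so code = 7976.
Reconstructed: 11.683594 V.
Error = 11.68446 − 11.683594 = 0.00086625 V = 0.866 mV.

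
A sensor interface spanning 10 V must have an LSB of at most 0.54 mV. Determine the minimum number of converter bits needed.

15 bits

Number of steps required ≥ 10 V / 0.54 mV = 18518.52.
Need 2^N ≥ 18518.52; 2^14 = 16384, 2^15 = 32768.
Minimum N = 15.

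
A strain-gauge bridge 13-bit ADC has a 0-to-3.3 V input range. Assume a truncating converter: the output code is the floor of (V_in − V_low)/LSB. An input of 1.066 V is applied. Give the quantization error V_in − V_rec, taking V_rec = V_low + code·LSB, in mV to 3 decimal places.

0.106 mV

LSB = 3.3/2^13 = 402.83 µV.
(V_in − V_low)/LSB = (1.066 − 0)/0.000402832 = 2646.2642 → code 2646 (floor).
Reconstructed: 1.0658936 V.
Difference: 0.000106445 V → 0.106 mV.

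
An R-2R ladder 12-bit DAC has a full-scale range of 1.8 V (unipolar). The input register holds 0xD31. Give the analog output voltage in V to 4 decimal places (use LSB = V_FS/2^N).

LSB = 1.8 V / 2^12 = 439.45 µV.
Code 0xD31 = 3377 decimal.
V_out = 0 + 3377 × 0.000439453 V = 1.48403 V.

1.4840 V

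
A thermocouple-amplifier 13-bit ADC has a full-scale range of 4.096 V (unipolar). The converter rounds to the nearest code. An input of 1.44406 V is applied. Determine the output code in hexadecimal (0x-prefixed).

With 8192 levels over 4.096 V, one step is 0.500 mV.
(V_in − V_low)/LSB = (1.44406 − 0) / 0.0005 = 2888.120.
So the output code is 2888.
In hexadecimal (0x-prefixed): 0xB48.

code 0xB48 (decimal 2888)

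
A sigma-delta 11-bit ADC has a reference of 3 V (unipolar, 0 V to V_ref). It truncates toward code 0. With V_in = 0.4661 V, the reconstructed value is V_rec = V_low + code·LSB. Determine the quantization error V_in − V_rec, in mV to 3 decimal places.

0.280 mV

LSB = 3/2^11 = 1.465 mV.
(V_in − V_low)/LSB = (0.4661 − 0)/0.00146484 = 318.1909 → code 318 (floor).
V_rec = 0 + 318·0.00146484 = 0.46582031 V.
Error = 0.4661 − 0.46582031 = 0.000279687 V = 0.280 mV.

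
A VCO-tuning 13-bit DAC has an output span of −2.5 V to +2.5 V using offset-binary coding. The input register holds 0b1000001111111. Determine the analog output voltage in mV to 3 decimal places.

77.515 mV

LSB = 5 V / 2^13 = 0.610 mV.
Code 0b1000001111111 = 4223 decimal.
V_out = (−2.5) + 4223 × 0.000610352 V = 0.0775146 V.
= 77.515 mV.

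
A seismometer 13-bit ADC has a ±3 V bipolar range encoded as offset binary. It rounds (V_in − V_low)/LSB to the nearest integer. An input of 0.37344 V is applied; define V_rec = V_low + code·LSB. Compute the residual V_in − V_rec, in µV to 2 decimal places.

One LSB is 6 V / 8192 = 0.732 mV.
(V_in − V_low)/LSB = (0.37344 − (−3))/0.000732422 = 4605.8701 → code 4606 (round).
V_rec = (−3) + 4606·0.000732422 = 0.37353516 V.
Difference: -9.51562e-05 V → -95.16 µV.

-95.16 µV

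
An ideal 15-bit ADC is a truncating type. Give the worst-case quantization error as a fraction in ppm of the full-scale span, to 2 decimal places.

Truncating → worst-case error = 1 LSB = V_FS/2^15, so 1e+06/32768 = 30.5176 ppm of full scale.

30.52 ppm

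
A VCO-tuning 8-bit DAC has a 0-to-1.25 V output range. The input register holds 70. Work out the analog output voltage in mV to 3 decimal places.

LSB = 1.25 V / 2^8 = 4.883 mV.
V_out = 0 + 70 × 0.00488281 V = 0.341797 V.
= 341.797 mV.

341.797 mV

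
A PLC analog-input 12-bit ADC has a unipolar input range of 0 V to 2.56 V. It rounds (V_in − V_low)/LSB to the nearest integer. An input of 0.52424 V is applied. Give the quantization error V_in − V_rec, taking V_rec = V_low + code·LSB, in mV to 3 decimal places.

Step size: 2.56 V ÷ 2^12 = 0.625 mV.
(0.52424 − 0)/0.000625 = 838.7840; round gives code 839.
V_rec = 0 + 839·0.000625 = 0.524375 V.
Difference: -0.000135 V → -0.135 mV.

-0.135 mV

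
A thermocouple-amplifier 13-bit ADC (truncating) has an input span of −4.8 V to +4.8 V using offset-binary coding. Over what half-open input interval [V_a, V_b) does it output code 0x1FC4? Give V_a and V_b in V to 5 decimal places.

[4.72969 V, 4.73086 V)

LSB = 9.6/2^13 = 1.172 mV.
Code 0x1FC4 = 8132 decimal.
V_a = V_low + 8132·LSB = 4.72969 V; V_b = V_low + 8133·LSB = 4.73086 V.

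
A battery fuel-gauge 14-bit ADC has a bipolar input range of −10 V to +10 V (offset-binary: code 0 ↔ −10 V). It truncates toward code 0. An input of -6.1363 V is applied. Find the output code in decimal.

With 16384 levels over 20 V, one step is 1.221 mV.
(-6.1363 − (−10)) / 0.0012207 = 3165.143 LSBs.
⌊·⌋(3165.143) = 3165.

code 3165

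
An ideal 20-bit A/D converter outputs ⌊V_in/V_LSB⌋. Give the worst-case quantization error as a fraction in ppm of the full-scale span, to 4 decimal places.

Truncating → worst-case error = 1 LSB = V_FS/2^20, so 1e+06/1048576 = 0.953674 ppm of full scale.

0.9537 ppm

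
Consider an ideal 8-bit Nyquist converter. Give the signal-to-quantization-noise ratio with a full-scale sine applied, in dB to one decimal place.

49.9 dB

SNR ≈ 6.02·N + 1.76 dB = 6.02·8 + 1.76 = 49.92 dB.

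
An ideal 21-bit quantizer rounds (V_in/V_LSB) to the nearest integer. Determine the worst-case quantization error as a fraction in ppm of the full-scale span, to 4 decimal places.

Rounding → worst-case error = ½ LSB = V_FS/2^22, so 1e+06/4194304 = 0.238419 ppm of full scale.

0.2384 ppm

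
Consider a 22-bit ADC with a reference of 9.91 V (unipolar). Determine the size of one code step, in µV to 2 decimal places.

Full-scale span = 9.91 V.
LSB = 9.91 / 2^22 = 9.91 / 4194304 = 2.36273e-06 V = 2.36 µV.

2.36 µV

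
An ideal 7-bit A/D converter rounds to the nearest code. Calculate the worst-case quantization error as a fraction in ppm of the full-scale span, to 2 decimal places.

3906.25 ppm

Rounding → worst-case error = ½ LSB = V_FS/2^8, so 1e+06/256 = 3906.25 ppm of full scale.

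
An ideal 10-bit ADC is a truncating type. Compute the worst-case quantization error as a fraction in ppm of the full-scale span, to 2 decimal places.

976.56 ppm

Truncating → worst-case error = 1 LSB = V_FS/2^10, so 1e+06/1024 = 976.562 ppm of full scale.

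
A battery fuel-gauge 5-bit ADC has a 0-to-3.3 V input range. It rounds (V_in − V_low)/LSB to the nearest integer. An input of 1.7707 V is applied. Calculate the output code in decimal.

With 32 levels over 3.3 V, one step is 103.125 mV.
Input sits at 17.170 steps above V_low.
round(17.170) = 17.

code 17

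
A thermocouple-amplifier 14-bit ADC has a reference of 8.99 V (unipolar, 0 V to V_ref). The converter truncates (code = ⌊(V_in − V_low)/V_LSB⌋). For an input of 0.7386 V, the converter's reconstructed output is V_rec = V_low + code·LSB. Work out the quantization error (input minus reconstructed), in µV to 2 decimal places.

LSB = 8.99/2^14 = 0.549 mV.
Scaled input = 1346.0759 LSBs, so code = 1346.
Reconstructed: 0.73855835 V.
V_in − V_rec = 4.16504e-05 V = 41.65 µV.

41.65 µV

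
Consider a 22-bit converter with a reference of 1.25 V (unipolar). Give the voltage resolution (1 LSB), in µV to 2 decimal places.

0.30 µV

Full-scale span = 1.25 V.
LSB = 1.25 / 2^22 = 1.25 / 4194304 = 2.98023e-07 V = 0.30 µV.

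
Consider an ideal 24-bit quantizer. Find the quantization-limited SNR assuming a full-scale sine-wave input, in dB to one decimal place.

146.2 dB

SNR ≈ 6.02·N + 1.76 dB = 6.02·24 + 1.76 = 146.24 dB.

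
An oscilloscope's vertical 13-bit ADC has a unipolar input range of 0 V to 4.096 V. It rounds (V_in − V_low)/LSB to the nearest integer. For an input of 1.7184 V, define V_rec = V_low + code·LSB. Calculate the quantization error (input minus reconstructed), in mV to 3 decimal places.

-0.100 mV

Step size: 4.096 V ÷ 2^13 = 0.500 mV.
(V_in − V_low)/LSB = (1.7184 − 0)/0.0005 = 3436.8000 → code 3437 (round).
Reconstructed: 1.7185 V.
V_in − V_rec = -0.0001 V = -0.100 mV.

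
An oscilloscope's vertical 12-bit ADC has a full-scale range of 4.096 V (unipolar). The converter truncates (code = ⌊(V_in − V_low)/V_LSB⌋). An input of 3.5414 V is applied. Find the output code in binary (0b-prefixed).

code 0b110111010101 (decimal 3541)

LSB = 4.096 V / 4096 = 1.000 mV.
Input sits at 3541.400 steps above V_low.
So the output code is 3541.
In binary (0b-prefixed): 0b110111010101.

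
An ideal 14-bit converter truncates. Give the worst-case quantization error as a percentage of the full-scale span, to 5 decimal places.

Truncating → worst-case error = 1 LSB = V_FS/2^14, so 100/16384 = 0.00610352 % of full scale.

0.00610 %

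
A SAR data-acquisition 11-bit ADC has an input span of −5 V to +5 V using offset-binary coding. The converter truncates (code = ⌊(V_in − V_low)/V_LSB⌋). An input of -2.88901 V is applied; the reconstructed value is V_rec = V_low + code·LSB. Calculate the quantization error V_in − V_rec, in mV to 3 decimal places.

One LSB is 10 V / 2048 = 4.883 mV.
(-2.88901 − (−5))/0.00488281 = 432.3308; ⌊·⌋ gives code 432.
Reconstructed: -2.890625 V.
Difference: 0.001615 V → 1.615 mV.

1.615 mV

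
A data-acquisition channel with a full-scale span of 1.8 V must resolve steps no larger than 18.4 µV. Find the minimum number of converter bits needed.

Number of steps required ≥ 1.8 V / 18.4 µV = 97826.09.
Need 2^N ≥ 97826.09; 2^16 = 65536, 2^17 = 131072.
Minimum N = 17.

17 bits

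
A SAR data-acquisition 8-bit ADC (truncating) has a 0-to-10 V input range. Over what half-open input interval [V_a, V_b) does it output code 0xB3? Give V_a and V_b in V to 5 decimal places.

LSB = 10/2^8 = 39.062 mV.
Code 0xB3 = 179 decimal.
V_a = V_low + 179·LSB = 6.99219 V; V_b = V_low + 180·LSB = 7.03125 V.

[6.99219 V, 7.03125 V)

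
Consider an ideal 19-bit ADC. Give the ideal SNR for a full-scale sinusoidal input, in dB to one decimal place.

SNR ≈ 6.02·N + 1.76 dB = 6.02·19 + 1.76 = 116.14 dB.

116.1 dB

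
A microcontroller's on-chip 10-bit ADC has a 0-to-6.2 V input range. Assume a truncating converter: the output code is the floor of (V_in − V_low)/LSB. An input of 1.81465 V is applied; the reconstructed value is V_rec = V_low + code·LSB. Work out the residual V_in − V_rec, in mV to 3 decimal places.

One LSB is 6.2 V / 1024 = 6.055 mV.
(1.81465 − 0)/0.00605469 = 299.7099; ⌊·⌋ gives code 299.
Reconstructed: 1.8103516 V.
Error = 1.81465 − 1.8103516 = 0.00429844 V = 4.298 mV.

4.298 mV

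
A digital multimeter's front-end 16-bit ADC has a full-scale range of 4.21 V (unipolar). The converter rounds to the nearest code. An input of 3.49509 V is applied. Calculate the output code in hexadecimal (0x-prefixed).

LSB = 4.21 V / 65536 = 64.24 µV.
(3.49509 − 0) / 6.42395e-05 = 54407.178 LSBs.
round(54407.178) = 54407.
In hexadecimal (0x-prefixed): 0xD487.

code 0xD487 (decimal 54407)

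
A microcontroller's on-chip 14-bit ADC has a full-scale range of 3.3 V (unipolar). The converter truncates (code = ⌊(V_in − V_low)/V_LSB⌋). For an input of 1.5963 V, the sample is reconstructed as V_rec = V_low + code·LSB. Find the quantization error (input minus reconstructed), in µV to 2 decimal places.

Step size: 3.3 V ÷ 2^14 = 201.42 µV.
Scaled input = 7925.3876 LSBs, so code = 7925.
Reconstructed: 1.5962219 V.
Error = 1.5963 − 1.5962219 = 7.80762e-05 V = 78.08 µV.

78.08 µV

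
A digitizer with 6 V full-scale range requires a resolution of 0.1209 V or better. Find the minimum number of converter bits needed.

Number of steps required ≥ 6 V / 0.1209 V = 49.63.
Need 2^N ≥ 49.63; 2^5 = 32, 2^6 = 64.
Minimum N = 6.

6 bits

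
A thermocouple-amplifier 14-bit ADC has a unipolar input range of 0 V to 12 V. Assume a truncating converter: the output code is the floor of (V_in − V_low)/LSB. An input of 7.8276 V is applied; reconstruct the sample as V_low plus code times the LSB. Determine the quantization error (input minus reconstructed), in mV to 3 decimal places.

0.207 mV

LSB = 12/2^14 = 0.732 mV.
(V_in − V_low)/LSB = (7.8276 − 0)/0.000732422 = 10687.2832 → code 10687 (floor).
Code 10687 maps back to 0 + 10687×0.000732422 V = 7.8273926 V.
Error = 7.8276 − 7.8273926 = 0.000207422 V = 0.207 mV.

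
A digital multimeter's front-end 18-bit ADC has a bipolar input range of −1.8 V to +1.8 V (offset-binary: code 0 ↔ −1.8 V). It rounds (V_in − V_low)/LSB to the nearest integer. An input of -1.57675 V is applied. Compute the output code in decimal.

code 16257

Full-scale span = 3.6 V; LSB = 3.6/2^18 = 13.73 µV.
(-1.57675 − (−1.8)) / 1.37329e-05 = 16256.569 LSBs.
round(16256.569) = 16257.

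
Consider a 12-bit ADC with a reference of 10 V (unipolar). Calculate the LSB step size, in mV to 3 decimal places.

2.441 mV

Full-scale span = 10 V.
LSB = 10 / 2^12 = 10 / 4096 = 0.00244141 V = 2.441 mV.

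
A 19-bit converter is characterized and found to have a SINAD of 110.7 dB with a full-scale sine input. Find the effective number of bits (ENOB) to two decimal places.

ENOB = (SINAD − 1.76) / 6.02 = (110.7 − 1.76)/6.02 = 18.096.

18.10 bits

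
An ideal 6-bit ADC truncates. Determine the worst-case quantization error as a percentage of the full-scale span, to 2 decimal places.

Truncating → worst-case error = 1 LSB = V_FS/2^6, so 100/64 = 1.5625 % of full scale.

1.56 %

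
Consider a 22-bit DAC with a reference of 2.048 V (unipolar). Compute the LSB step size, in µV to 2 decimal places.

Full-scale span = 2.048 V.
LSB = 2.048 / 2^22 = 2.048 / 4194304 = 4.88281e-07 V = 0.49 µV.

0.49 µV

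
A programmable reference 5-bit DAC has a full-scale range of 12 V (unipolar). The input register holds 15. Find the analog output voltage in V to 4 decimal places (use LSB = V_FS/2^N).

5.6250 V

LSB = 12 V / 2^5 = 375.000 mV.
V_out = 0 + 15 × 0.375 V = 5.625 V.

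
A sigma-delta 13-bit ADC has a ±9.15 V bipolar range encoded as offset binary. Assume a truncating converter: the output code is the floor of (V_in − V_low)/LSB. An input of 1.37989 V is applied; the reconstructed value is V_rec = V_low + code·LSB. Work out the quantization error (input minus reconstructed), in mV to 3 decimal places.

One LSB is 18.3 V / 8192 = 2.234 mV.
(V_in − V_low)/LSB = (1.37989 − (−9.15))/0.00223389 = 4713.7081 → code 4713 (floor).
Code 4713 maps back to (−9.15) + 4713×0.00223389 V = 1.3783081 V.
Difference: 0.00158189 V → 1.582 mV.

1.582 mV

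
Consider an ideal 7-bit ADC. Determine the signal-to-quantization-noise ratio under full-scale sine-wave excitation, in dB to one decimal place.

43.9 dB

SNR ≈ 6.02·N + 1.76 dB = 6.02·7 + 1.76 = 43.90 dB.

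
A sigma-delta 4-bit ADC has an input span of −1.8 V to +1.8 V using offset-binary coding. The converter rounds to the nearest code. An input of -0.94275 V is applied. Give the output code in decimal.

LSB = 3.6 V / 16 = 225.000 mV.
(-0.94275 − (−1.8)) / 0.225 = 3.810 LSBs.
So the output code is 4.

code 4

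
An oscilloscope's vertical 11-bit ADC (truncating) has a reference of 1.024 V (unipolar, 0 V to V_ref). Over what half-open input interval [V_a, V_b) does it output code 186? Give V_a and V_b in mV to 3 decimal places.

LSB = 1.024/2^11 = 0.500 mV.
V_a = V_low + 186·LSB = 0.093 V; V_b = V_low + 187·LSB = 0.0935 V.

[93.000 mV, 93.500 mV)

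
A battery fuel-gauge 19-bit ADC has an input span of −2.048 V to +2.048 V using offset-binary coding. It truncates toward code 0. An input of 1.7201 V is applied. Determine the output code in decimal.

Full-scale span = 4.096 V; LSB = 4.096/2^19 = 7.81 µV.
(V_in − V_low)/LSB = (1.7201 − (−2.048)) / 7.8125e-06 = 482316.800.
Floor → code 482316.

code 482316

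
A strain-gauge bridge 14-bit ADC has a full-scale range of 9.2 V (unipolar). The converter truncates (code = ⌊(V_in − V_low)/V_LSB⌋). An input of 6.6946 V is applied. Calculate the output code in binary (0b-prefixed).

code 0b10111010010010 (decimal 11922)

LSB = 9.2 V / 16384 = 0.562 mV.
(6.6946 − 0) / 0.000561523 = 11922.209 LSBs.
Floor → code 11922.
In binary (0b-prefixed): 0b10111010010010.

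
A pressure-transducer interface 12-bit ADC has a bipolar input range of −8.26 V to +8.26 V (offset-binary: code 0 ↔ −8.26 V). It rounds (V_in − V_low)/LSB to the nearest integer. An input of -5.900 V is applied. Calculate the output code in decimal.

Full-scale span = 16.52 V; LSB = 16.52/2^12 = 4.033 mV.
(V_in − V_low)/LSB = (-5.900 − (−8.26)) / 0.0040332 = 585.143.
round(585.143) = 585.

code 585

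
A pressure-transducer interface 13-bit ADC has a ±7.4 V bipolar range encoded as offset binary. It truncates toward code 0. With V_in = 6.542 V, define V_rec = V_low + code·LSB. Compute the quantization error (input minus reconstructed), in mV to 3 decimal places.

0.154 mV

One LSB is 14.8 V / 8192 = 1.807 mV.
(V_in − V_low)/LSB = (6.542 − (−7.4))/0.00180664 = 7717.0854 → code 7717 (floor).
Code 7717 maps back to (−7.4) + 7717×0.00180664 V = 6.5418457 V.
V_in − V_rec = 0.000154297 V = 0.154 mV.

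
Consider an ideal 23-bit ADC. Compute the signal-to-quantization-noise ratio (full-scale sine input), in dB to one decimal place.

SNR ≈ 6.02·N + 1.76 dB = 6.02·23 + 1.76 = 140.22 dB.

140.2 dB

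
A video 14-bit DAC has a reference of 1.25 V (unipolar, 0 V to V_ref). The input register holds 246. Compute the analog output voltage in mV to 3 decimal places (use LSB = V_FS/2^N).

LSB = 1.25 V / 2^14 = 76.29 µV.
V_out = 0 + 246 × 7.62939e-05 V = 0.0187683 V.
= 18.768 mV.

18.768 mV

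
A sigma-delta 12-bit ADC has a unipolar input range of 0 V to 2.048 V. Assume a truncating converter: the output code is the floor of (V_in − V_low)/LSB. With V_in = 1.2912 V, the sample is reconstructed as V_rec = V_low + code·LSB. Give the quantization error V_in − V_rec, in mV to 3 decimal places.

Step size: 2.048 V ÷ 2^12 = 0.500 mV.
(1.2912 − 0)/0.0005 = 2582.4000; ⌊·⌋ gives code 2582.
Code 2582 maps back to 0 + 2582×0.0005 V = 1.291 V.
Difference: 0.0002 V → 0.200 mV.

0.200 mV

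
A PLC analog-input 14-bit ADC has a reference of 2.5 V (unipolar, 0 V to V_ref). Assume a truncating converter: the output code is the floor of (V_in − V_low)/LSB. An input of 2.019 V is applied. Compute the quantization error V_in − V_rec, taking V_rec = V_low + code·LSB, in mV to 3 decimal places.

0.110 mV

LSB = 2.5/2^14 = 152.59 µV.
(V_in − V_low)/LSB = (2.019 − 0)/0.000152588 = 13231.7184 → code 13231 (floor).
Reconstructed: 2.0188904 V.
V_in − V_rec = 0.000109619 V = 0.110 mV.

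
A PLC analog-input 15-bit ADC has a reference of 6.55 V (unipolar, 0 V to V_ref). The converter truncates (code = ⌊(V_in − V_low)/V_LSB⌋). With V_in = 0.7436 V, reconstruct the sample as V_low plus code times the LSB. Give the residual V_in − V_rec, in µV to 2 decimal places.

8.69 µV

Step size: 6.55 V ÷ 2^15 = 199.89 µV.
(V_in − V_low)/LSB = (0.7436 − 0)/0.00019989 = 3720.0435 → code 3720 (floor).
V_rec = 0 + 3720·0.00019989 = 0.74359131 V.
V_in − V_rec = 8.69141e-06 V = 8.69 µV.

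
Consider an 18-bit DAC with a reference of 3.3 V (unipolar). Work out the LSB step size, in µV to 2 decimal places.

12.59 µV

Full-scale span = 3.3 V.
LSB = 3.3 / 2^18 = 3.3 / 262144 = 1.25885e-05 V = 12.59 µV.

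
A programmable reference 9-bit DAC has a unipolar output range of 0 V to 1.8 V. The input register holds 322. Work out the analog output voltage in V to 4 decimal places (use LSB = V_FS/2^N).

LSB = 1.8 V / 2^9 = 3.516 mV.
V_out = 0 + 322 × 0.00351563 V = 1.13203 V.

1.1320 V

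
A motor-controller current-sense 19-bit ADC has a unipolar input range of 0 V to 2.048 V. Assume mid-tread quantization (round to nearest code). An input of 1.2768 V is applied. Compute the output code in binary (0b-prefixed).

Full-scale span = 2.048 V; LSB = 2.048/2^19 = 3.91 µV.
(1.2768 − 0) / 3.90625e-06 = 326860.800 LSBs.
Round → code 326861.
In binary (0b-prefixed): 0b1001111110011001101.

code 0b1001111110011001101 (decimal 326861)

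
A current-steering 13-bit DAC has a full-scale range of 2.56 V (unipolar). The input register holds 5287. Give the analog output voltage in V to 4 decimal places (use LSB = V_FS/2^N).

LSB = 2.56 V / 2^13 = 312.50 µV.
V_out = 0 + 5287 × 0.0003125 V = 1.65219 V.

1.6522 V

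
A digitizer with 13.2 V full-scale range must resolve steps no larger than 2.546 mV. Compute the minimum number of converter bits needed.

Number of steps required ≥ 13.2 V / 2.546 mV = 5184.60.
Need 2^N ≥ 5184.60; 2^12 = 4096, 2^13 = 8192.
Minimum N = 13.

13 bits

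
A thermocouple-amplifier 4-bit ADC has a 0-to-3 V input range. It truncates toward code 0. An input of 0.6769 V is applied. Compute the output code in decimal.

Full-scale span = 3 V; LSB = 3/2^4 = 187.500 mV.
(V_in − V_low)/LSB = (0.6769 − 0) / 0.1875 = 3.610.
⌊·⌋(3.610) = 3.

code 3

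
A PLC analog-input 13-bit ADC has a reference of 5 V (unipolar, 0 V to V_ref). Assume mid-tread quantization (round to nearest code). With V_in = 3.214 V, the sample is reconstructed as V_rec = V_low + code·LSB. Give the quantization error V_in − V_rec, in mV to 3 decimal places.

Step size: 5 V ÷ 2^13 = 0.610 mV.
Scaled input = 5265.8176 LSBs, so code = 5266.
V_rec = 0 + 5266·0.000610352 = 3.2141113 V.
Difference: -0.000111328 V → -0.111 mV.

-0.111 mV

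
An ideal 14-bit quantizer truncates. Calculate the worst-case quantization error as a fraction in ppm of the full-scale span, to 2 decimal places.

Truncating → worst-case error = 1 LSB = V_FS/2^14, so 1e+06/16384 = 61.0352 ppm of full scale.

61.04 ppm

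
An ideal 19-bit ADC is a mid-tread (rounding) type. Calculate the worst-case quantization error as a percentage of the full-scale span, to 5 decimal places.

0.00010 %

Rounding → worst-case error = ½ LSB = V_FS/2^20, so 100/1048576 = 9.53674e-05 % of full scale.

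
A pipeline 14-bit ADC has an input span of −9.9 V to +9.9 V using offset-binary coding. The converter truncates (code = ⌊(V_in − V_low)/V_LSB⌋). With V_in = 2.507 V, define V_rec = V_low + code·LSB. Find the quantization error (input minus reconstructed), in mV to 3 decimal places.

0.579 mV

LSB = 19.8/2^14 = 1.208 mV.
(V_in − V_low)/LSB = (2.507 − (−9.9))/0.0012085 = 10266.4792 → code 10266 (floor).
Reconstructed: 2.5064209 V.
Difference: 0.000579102 V → 0.579 mV.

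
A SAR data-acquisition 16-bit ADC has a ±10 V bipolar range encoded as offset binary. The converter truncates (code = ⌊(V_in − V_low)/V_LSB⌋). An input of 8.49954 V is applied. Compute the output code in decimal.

code 60619

Full-scale span = 20 V; LSB = 20/2^16 = 305.18 µV.
Input sits at 60619.293 steps above V_low.
Floor → code 60619.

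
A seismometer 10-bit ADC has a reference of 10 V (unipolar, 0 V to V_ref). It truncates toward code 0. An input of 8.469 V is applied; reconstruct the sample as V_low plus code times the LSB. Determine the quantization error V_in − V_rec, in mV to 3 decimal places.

Step size: 10 V ÷ 2^10 = 9.766 mV.
(V_in − V_low)/LSB = (8.469 − 0)/0.00976562 = 867.2256 → code 867 (floor).
V_rec = 0 + 867·0.00976562 = 8.4667969 V.
V_in − V_rec = 0.00220312 V = 2.203 mV.

2.203 mV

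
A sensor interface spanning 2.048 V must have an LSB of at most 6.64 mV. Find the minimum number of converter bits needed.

9 bits

Number of steps required ≥ 2.048 V / 6.64 mV = 308.43.
Need 2^N ≥ 308.43; 2^8 = 256, 2^9 = 512.
Minimum N = 9.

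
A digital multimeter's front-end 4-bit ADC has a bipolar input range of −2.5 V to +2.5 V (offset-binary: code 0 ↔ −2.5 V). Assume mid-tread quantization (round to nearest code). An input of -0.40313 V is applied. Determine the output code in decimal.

code 7

With 16 levels over 5 V, one step is 312.500 mV.
(V_in − V_low)/LSB = (-0.40313 − (−2.5)) / 0.3125 = 6.710.
So the output code is 7.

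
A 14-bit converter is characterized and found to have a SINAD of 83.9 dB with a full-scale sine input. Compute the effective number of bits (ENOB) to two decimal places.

13.64 bits

ENOB = (SINAD − 1.76) / 6.02 = (83.9 − 1.76)/6.02 = 13.645.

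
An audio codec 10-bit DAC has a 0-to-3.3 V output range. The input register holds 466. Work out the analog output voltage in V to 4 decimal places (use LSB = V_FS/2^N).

1.5018 V

LSB = 3.3 V / 2^10 = 3.223 mV.
V_out = 0 + 466 × 0.00322266 V = 1.50176 V.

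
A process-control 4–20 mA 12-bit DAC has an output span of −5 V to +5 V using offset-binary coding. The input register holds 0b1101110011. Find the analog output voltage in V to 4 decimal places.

-2.8442 V

LSB = 10 V / 2^12 = 2.441 mV.
Code 0b1101110011 = 883 decimal.
V_out = (−5) + 883 × 0.00244141 V = -2.84424 V.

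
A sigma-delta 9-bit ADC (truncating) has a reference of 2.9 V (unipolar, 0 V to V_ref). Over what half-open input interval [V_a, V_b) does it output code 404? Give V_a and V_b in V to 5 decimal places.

LSB = 2.9/2^9 = 5.664 mV.
V_a = V_low + 404·LSB = 2.28828 V; V_b = V_low + 405·LSB = 2.29395 V.

[2.28828 V, 2.29395 V)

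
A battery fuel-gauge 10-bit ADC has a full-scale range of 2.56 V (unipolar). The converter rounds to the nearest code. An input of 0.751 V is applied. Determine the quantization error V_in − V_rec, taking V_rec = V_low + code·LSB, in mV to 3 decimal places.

One LSB is 2.56 V / 1024 = 2.500 mV.
Scaled input = 300.4000 LSBs, so code = 300.
Reconstructed: 0.75 V.
Difference: 0.001 V → 1.000 mV.

1.000 mV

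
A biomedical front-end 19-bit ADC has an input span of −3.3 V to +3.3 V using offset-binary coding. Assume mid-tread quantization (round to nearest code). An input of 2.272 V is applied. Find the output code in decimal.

code 442626

With 524288 levels over 6.6 V, one step is 12.59 µV.
(2.272 − (−3.3)) / 1.25885e-05 = 442626.172 LSBs.
So the output code is 442626.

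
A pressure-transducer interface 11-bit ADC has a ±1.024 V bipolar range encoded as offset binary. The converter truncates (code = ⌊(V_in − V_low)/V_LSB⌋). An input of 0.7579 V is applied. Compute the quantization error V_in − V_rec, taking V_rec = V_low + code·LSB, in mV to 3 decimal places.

0.900 mV

LSB = 2.048/2^11 = 1.000 mV.
(V_in − V_low)/LSB = (0.7579 − (−1.024))/0.001 = 1781.9000 → code 1781 (floor).
Code 1781 maps back to (−1.024) + 1781×0.001 V = 0.757 V.
Difference: 0.0009 V → 0.900 mV.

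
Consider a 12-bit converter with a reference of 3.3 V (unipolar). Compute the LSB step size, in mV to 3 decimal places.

0.806 mV

Full-scale span = 3.3 V.
LSB = 3.3 / 2^12 = 3.3 / 4096 = 0.000805664 V = 0.806 mV.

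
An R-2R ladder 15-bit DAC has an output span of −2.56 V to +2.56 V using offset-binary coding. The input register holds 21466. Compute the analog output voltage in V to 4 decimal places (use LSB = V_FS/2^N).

0.7941 V

LSB = 5.12 V / 2^15 = 156.25 µV.
V_out = (−2.56) + 21466 × 0.00015625 V = 0.794063 V.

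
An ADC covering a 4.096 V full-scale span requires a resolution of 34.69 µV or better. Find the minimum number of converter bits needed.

17 bits

Number of steps required ≥ 4.096 V / 34.69 µV = 118074.37.
Need 2^N ≥ 118074.37; 2^16 = 65536, 2^17 = 131072.
Minimum N = 17.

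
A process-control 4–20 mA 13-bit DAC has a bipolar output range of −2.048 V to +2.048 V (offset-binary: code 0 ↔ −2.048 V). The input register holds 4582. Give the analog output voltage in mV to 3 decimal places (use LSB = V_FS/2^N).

243.000 mV

LSB = 4.096 V / 2^13 = 0.500 mV.
V_out = (−2.048) + 4582 × 0.0005 V = 0.243 V.
= 243.000 mV.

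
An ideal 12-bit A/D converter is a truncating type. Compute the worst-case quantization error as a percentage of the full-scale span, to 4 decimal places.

0.0244 %

Truncating → worst-case error = 1 LSB = V_FS/2^12, so 100/4096 = 0.0244141 % of full scale.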